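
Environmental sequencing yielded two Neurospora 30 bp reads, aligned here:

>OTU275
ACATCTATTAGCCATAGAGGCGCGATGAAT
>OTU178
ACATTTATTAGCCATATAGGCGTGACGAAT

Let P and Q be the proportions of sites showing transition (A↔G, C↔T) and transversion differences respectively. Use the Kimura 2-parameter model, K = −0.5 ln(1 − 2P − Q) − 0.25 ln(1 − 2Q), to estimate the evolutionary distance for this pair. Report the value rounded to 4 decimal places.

0.1501

Differing sites — 5:C/T (Ti); 17:G/T (Tv); 23:C/T (Ti); 26:T/C (Ti).
Of the 4 differences, 3 transitions and 1 transversion over 30 sites: P = 3/30 = 0.100000, Q = 1/30 = 0.033333.
d = −0.5·ln(0.766667) − 0.25·ln(0.933334) = −0.5·(-0.265703) − 0.25·(-0.068992) = 0.1501.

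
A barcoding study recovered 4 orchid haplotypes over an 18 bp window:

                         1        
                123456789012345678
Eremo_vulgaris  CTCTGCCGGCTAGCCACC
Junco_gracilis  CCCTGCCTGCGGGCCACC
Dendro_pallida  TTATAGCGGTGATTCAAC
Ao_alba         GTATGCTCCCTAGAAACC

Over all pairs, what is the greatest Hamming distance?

12

Pairwise Hamming distances:
  Eremo_vulgaris vs Junco_gracilis: 4
  Eremo_vulgaris vs Dendro_pallida: 9
  Eremo_vulgaris vs Ao_alba: 7
  Junco_gracilis vs Dendro_pallida: 11
  Junco_gracilis vs Ao_alba: 10
  Dendro_pallida vs Ao_alba: 12
The largest is 12, between Dendro_pallida and Ao_alba.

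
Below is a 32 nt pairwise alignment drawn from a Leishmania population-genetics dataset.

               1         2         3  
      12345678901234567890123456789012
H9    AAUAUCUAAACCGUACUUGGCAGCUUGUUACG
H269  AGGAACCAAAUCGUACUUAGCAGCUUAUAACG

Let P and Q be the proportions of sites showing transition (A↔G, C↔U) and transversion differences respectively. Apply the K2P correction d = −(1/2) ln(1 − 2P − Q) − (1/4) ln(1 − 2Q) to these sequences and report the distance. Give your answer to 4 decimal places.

Differing sites — 2:A/G (Ti); 3:U/G (Tv); 5:U/A (Tv); 7:U/C (Ti); 11:C/U (Ti); 19:G/A (Ti); 27:G/A (Ti); 29:U/A (Tv).
Of the 8 differences, 5 transitions and 3 transversions over 32 sites: P = 5/32 = 0.156250, Q = 3/32 = 0.093750.
d = −0.5·ln(0.593750) − 0.25·ln(0.812500) = −0.5·(-0.521297) − 0.25·(-0.207639) = 0.3126.

0.3126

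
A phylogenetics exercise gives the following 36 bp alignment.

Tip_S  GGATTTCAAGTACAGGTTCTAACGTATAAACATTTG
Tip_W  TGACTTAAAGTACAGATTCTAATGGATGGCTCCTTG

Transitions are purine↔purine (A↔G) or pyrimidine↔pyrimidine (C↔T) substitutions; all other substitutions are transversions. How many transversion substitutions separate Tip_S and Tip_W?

5

Differing sites — 1:G/T (Tv); 4:T/C (Ti); 7:C/A (Tv); 16:G/A (Ti); 23:C/T (Ti); 25:T/G (Tv); 28:A/G (Ti); 29:A/G (Ti); 30:A/C (Tv); 31:C/T (Ti); 32:A/C (Tv); 33:T/C (Ti).
Of the 12 differences, 7 transitions and 5 transversions, so the answer is 5.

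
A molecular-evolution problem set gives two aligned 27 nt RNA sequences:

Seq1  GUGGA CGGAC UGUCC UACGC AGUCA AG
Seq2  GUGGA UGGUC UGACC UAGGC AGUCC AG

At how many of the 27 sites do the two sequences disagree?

Mismatches occur at site 6 (C→U), site 9 (A→U), site 13 (U→A), site 18 (C→G), site 25 (A→C).
That gives 5 mismatches out of 27 aligned sites, so the Hamming distance is 5.

5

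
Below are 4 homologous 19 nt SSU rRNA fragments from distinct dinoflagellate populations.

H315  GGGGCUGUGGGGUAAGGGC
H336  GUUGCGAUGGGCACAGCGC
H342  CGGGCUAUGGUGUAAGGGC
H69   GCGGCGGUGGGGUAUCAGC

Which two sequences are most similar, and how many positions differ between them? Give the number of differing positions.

Pairwise Hamming distances:
  H315 vs H336: 8
  H315 vs H342: 3
  H315 vs H69: 5
  H336 vs H342: 9
  H336 vs H69: 9
  H342 vs H69: 8
The smallest is 3, between H315 and H342.

3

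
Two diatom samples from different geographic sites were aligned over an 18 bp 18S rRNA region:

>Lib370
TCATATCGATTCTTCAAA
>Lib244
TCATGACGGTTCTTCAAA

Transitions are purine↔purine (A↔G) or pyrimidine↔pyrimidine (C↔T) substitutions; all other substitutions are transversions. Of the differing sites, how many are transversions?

Differing sites — 5:A/G (Ti); 6:T/A (Tv); 9:A/G (Ti).
Of the 3 differences, 2 transitions and 1 transversion, so the answer is 1.

1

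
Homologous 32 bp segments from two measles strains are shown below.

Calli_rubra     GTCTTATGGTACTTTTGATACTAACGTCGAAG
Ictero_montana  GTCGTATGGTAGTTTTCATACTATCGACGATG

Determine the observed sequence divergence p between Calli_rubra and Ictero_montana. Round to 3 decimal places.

Mismatches occur at site 4 (T↔G), site 12 (C↔G), site 17 (G↔C), site 24 (A↔T), site 27 (T↔A), site 31 (A↔T).
There are 6 differences over 32 sites, so p = 6/32 = 0.188.

0.188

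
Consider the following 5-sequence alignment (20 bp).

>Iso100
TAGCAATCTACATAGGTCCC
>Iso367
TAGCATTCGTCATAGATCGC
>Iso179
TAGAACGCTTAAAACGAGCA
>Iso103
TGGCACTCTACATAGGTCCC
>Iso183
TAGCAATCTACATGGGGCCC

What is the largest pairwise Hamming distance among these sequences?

12

Pairwise Hamming distances:
  Iso100 vs Iso367: 5
  Iso100 vs Iso179: 10
  Iso100 vs Iso103: 2
  Iso100 vs Iso183: 2
  Iso367 vs Iso179: 12
  Iso367 vs Iso103: 6
  Iso367 vs Iso183: 7
  Iso179 vs Iso103: 10
  Iso179 vs Iso183: 11
  Iso103 vs Iso183: 4
The largest is 12, between Iso367 and Iso179.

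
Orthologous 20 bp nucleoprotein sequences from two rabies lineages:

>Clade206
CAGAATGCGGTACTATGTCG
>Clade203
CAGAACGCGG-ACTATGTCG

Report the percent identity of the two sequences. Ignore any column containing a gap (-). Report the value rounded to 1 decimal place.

Excluding the 1 gap column leaves 19 comparable sites.
Differing sites — 6:T/C.
18 of the 19 comparable sites match, so the percent identity is 18/19 × 100 = 94.7%.

94.7%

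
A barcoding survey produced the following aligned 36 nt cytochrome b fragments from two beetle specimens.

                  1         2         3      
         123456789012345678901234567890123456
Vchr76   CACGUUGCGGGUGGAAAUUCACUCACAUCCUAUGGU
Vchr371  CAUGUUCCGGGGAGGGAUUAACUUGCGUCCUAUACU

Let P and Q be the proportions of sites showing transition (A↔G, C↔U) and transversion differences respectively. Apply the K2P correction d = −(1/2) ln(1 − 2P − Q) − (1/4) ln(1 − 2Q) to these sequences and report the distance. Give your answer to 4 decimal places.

0.4683

Mismatches occur at site 3 (C→U, transition), site 7 (G→C, transversion), site 12 (U→G, transversion), site 13 (G→A, transition), site 15 (A→G, transition), site 16 (A→G, transition), site 20 (C→A, transversion), site 24 (C→U, transition), site 25 (A→G, transition), site 27 (A→G, transition), site 34 (G→A, transition), site 35 (G→C, transversion).
Of the 12 differences, 8 transitions and 4 transversions over 36 sites: P = 8/36 = 0.222222, Q = 4/36 = 0.111111.
d = −0.5·ln(0.444445) − 0.25·ln(0.777778) = −0.5·(-0.810929) − 0.25·(-0.251314) = 0.4683.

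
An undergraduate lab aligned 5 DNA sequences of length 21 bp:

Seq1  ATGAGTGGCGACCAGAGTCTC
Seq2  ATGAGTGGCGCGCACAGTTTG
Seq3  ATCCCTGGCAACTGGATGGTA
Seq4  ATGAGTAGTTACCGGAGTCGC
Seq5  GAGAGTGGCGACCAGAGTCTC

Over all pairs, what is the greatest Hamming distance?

Pairwise Hamming distances:
  Seq1 vs Seq2: 5
  Seq1 vs Seq3: 10
  Seq1 vs Seq4: 5
  Seq1 vs Seq5: 2
  Seq2 vs Seq3: 13
  Seq2 vs Seq4: 10
  Seq2 vs Seq5: 7
  Seq3 vs Seq4: 12
  Seq3 vs Seq5: 12
  Seq4 vs Seq5: 7
The largest is 13, between Seq2 and Seq3.

13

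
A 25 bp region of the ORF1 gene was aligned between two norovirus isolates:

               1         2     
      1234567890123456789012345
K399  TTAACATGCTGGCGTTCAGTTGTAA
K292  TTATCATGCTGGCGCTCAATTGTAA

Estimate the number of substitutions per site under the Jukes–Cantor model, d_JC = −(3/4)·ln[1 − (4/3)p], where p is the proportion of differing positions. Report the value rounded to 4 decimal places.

Mismatches occur at site 4 (A→T), site 15 (T→C), site 19 (G→A).
p = 3/25 = 0.120000.
d = −0.75 · ln(1 − (4/3)·0.120000) = −0.75 · ln(0.840000) = −0.75 · (-0.174353) = 0.1308.

0.1308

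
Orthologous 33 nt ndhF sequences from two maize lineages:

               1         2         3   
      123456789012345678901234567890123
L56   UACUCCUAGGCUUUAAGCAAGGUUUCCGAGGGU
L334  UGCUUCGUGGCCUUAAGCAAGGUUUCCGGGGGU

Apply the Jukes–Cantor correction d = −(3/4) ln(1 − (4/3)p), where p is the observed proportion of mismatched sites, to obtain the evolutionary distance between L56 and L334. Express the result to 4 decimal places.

0.2082

Differing sites — 2:A/G; 5:C/U; 7:U/G; 8:A/U; 12:U/C; 29:A/G.
p = 6/33 = 0.181818.
d = −0.75 · ln(1 − (4/3)·0.181818) = −0.75 · ln(0.757576) = −0.75 · (-0.277631) = 0.2082.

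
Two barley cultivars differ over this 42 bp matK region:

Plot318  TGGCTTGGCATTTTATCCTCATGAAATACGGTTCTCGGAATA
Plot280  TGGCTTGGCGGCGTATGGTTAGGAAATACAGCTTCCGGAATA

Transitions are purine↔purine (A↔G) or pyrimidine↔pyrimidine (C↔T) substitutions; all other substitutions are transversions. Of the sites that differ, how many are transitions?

7

Differing sites — 10:A/G (Ti); 11:T/G (Tv); 12:T/C (Ti); 13:T/G (Tv); 17:C/G (Tv); 18:C/G (Tv); 20:C/T (Ti); 22:T/G (Tv); 30:G/A (Ti); 32:T/C (Ti); 34:C/T (Ti); 35:T/C (Ti).
Of the 12 differences, 7 transitions and 5 transversions, so the answer is 7.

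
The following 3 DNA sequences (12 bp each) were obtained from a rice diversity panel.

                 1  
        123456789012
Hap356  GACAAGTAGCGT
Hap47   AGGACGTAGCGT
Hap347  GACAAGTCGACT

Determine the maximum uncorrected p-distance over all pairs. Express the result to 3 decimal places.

Pairwise Hamming distances:
  Hap356 vs Hap47: 4
  Hap356 vs Hap347: 3
  Hap47 vs Hap347: 7
The largest is 7 mismatches, between Hap47 and Hap347; p = 7/12 = 0.583.

0.583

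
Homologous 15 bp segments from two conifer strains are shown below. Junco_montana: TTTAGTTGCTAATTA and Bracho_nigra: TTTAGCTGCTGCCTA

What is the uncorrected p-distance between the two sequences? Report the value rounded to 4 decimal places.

Differing sites — 6:T/C; 11:A/G; 12:A/C; 13:T/C.
There are 4 differences over 15 sites, so p = 4/15 = 0.2667.

0.2667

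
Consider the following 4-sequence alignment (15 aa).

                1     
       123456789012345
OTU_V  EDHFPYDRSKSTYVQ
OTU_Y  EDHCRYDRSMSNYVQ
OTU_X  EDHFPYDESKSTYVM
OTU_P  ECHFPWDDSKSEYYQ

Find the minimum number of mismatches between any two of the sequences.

2

Pairwise Hamming distances:
  OTU_V vs OTU_Y: 4
  OTU_V vs OTU_X: 2
  OTU_V vs OTU_P: 5
  OTU_Y vs OTU_X: 6
  OTU_Y vs OTU_P: 8
  OTU_X vs OTU_P: 6
The smallest is 2, between OTU_V and OTU_X.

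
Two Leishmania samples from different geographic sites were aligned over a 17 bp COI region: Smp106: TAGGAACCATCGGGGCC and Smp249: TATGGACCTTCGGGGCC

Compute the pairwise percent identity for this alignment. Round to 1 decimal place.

Mismatches occur at site 3 (G→T), site 5 (A→G), site 9 (A→T).
14 of the 17 sites match, so the percent identity is 14/17 × 100 = 82.4%.

82.4%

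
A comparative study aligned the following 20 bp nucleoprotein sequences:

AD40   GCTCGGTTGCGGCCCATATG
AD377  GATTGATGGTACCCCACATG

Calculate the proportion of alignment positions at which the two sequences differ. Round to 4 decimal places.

0.4000

The sequences differ at positions 2 (C/A), 4 (C/T), 6 (G/A), 8 (T/G), 10 (C/T), 11 (G/A), 12 (G/C), 17 (T/C).
There are 8 differences over 20 sites, so p = 8/20 = 0.4000.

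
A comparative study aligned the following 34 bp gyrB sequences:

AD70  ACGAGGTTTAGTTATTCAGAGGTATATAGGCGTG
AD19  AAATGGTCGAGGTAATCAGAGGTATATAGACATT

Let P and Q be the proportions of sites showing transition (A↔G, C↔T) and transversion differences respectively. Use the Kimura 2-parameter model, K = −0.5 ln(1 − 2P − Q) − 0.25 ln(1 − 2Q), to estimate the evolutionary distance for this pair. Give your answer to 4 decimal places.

Mismatches occur at site 2 (C/A, transversion), site 3 (G/A, transition), site 4 (A/T, transversion), site 8 (T/C, transition), site 9 (T/G, transversion), site 12 (T/G, transversion), site 15 (T/A, transversion), site 30 (G/A, transition), site 32 (G/A, transition), site 34 (G/T, transversion).
Of the 10 differences, 4 transitions and 6 transversions over 34 sites: P = 4/34 = 0.117647, Q = 6/34 = 0.176471.
d = −0.5·ln(0.588235) − 0.25·ln(0.647058) = −0.5·(-0.530629) − 0.25·(-0.435319) = 0.3741.

0.3741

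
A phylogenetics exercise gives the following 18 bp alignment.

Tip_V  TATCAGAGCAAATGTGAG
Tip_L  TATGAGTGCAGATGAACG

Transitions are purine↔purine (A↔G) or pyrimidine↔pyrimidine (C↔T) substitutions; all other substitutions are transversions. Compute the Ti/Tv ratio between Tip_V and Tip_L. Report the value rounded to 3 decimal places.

0.500

Differing sites — 4:C/G (Tv); 7:A/T (Tv); 11:A/G (Ti); 15:T/A (Tv); 16:G/A (Ti); 17:A/C (Tv).
Of the 6 differences, 2 transitions and 4 transversions, so Ti/Tv = 2/4 = 0.500.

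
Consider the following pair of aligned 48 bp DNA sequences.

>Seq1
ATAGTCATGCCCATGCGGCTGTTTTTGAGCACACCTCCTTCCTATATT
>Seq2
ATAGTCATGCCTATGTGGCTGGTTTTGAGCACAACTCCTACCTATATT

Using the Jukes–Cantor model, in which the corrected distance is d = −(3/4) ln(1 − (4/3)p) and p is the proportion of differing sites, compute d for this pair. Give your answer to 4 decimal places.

Differing sites — 12:C/T; 16:C/T; 22:T/G; 34:C/A; 40:T/A.
p = 5/48 = 0.104167.
d = −0.75 · ln(1 − (4/3)·0.104167) = −0.75 · ln(0.861111) = −0.75 · (-0.149532) = 0.1121.

0.1121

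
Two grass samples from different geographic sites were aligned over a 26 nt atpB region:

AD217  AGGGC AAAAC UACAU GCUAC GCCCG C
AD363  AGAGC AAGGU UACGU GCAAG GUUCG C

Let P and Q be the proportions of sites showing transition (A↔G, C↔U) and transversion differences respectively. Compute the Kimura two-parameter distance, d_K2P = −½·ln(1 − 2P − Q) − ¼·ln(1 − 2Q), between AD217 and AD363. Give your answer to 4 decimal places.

0.5195

Differing sites — 3:G/A (Ti); 8:A/G (Ti); 9:A/G (Ti); 10:C/U (Ti); 14:A/G (Ti); 18:U/A (Tv); 20:C/G (Tv); 22:C/U (Ti); 23:C/U (Ti).
Of the 9 differences, 7 transitions and 2 transversions over 26 sites: P = 7/26 = 0.269231, Q = 2/26 = 0.076923.
d = −0.5·ln(0.384615) − 0.25·ln(0.846154) = −0.5·(-0.955512) − 0.25·(-0.167054) = 0.5195.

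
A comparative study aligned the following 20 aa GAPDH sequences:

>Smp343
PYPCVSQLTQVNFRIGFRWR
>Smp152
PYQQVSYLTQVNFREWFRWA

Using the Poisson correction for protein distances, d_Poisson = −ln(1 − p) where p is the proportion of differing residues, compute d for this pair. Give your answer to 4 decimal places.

Mismatches occur at site 3 (P↔Q), site 4 (C↔Q), site 7 (Q↔Y), site 15 (I↔E), site 16 (G↔W), site 20 (R↔A).
p = 6/20 = 0.300000.
d = −ln(1 − 0.300000) = −ln(0.700000) = 0.3567.

0.3567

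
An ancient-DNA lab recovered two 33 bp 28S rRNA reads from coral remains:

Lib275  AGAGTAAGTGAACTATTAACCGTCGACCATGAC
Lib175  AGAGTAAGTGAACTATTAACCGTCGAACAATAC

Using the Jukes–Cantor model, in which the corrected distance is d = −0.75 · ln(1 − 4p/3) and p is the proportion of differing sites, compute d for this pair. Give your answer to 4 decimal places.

0.0969

Mismatches occur at site 27 (C→A), site 30 (T→A), site 31 (G→T).
p = 3/33 = 0.090909.
d = −0.75 · ln(1 − (4/3)·0.090909) = −0.75 · ln(0.878788) = −0.75 · (-0.129212) = 0.0969.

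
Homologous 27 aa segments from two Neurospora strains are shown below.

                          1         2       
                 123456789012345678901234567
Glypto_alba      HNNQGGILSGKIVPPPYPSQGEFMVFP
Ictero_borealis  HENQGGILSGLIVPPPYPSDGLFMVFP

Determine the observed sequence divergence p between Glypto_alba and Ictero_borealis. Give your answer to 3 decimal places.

0.148

The sequences differ at positions 2 (N/E), 11 (K/L), 20 (Q/D), 22 (E/L).
There are 4 differences over 27 sites, so p = 4/27 = 0.148.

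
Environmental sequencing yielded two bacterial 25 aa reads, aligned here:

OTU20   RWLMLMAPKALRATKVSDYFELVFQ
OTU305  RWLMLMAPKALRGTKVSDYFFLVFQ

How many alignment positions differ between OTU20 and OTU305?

Differing sites — 13:A/G; 21:E/F.
That gives 2 mismatches out of 25 aligned sites, so the Hamming distance is 2.

2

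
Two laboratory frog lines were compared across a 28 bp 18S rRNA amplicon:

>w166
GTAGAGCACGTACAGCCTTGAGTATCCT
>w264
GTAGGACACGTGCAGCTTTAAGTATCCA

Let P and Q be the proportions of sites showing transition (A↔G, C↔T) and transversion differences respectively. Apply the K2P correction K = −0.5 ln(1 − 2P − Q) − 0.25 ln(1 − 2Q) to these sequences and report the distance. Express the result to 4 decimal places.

0.2680

Mismatches occur at site 5 (A↔G, transition), site 6 (G↔A, transition), site 12 (A↔G, transition), site 17 (C↔T, transition), site 20 (G↔A, transition), site 28 (T↔A, transversion).
Of the 6 differences, 5 transitions and 1 transversion over 28 sites: P = 5/28 = 0.178571, Q = 1/28 = 0.035714.
d = −0.5·ln(0.607144) − 0.25·ln(0.928572) = −0.5·(-0.498989) − 0.25·(-0.074107) = 0.2680.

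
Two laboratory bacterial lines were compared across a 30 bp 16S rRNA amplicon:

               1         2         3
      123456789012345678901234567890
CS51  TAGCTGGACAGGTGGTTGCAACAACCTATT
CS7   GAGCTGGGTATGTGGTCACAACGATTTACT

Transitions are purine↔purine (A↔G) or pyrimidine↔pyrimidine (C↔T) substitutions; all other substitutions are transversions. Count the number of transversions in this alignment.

Differing sites — 1:T/G (Tv); 8:A/G (Ti); 9:C/T (Ti); 11:G/T (Tv); 17:T/C (Ti); 18:G/A (Ti); 23:A/G (Ti); 25:C/T (Ti); 26:C/T (Ti); 29:T/C (Ti).
Of the 10 differences, 8 transitions and 2 transversions, so the answer is 2.

2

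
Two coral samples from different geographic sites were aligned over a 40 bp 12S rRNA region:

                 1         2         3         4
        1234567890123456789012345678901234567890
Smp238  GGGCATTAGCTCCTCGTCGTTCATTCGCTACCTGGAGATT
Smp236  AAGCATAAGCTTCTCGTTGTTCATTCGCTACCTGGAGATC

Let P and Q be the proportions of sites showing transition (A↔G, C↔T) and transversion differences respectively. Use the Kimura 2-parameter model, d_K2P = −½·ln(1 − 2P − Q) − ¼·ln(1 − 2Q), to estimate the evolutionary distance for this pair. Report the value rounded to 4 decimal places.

0.1736

Differing sites — 1:G/A (Ti); 2:G/A (Ti); 7:T/A (Tv); 12:C/T (Ti); 18:C/T (Ti); 40:T/C (Ti).
Of the 6 differences, 5 transitions and 1 transversion over 40 sites: P = 5/40 = 0.125000, Q = 1/40 = 0.025000.
d = −0.5·ln(0.725000) − 0.25·ln(0.950000) = −0.5·(-0.321584) − 0.25·(-0.051293) = 0.1736.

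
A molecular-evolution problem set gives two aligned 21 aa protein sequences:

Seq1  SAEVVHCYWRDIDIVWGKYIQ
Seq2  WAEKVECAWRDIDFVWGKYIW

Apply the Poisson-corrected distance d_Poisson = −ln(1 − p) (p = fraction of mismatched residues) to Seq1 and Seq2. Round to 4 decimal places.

The sequences differ at positions 1 (S/W), 4 (V/K), 6 (H/E), 8 (Y/A), 14 (I/F), 21 (Q/W).
p = 6/21 = 0.285714.
d = −ln(1 − 0.285714) = −ln(0.714286) = 0.3365.

0.3365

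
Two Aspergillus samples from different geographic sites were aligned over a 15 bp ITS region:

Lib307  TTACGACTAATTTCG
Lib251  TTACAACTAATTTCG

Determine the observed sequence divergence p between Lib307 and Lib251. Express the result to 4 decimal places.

Differing sites — 5:G/A.
There are 1 differences over 15 sites, so p = 1/15 = 0.0667.

0.0667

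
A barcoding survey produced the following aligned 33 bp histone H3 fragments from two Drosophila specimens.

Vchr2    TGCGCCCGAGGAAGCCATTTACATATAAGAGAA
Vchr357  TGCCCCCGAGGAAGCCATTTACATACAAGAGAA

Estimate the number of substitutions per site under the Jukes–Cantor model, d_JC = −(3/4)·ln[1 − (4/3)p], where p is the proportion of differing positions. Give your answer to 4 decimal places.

0.0632

Differing sites — 4:G/C; 26:T/C.
p = 2/33 = 0.060606.
d = −0.75 · ln(1 − (4/3)·0.060606) = −0.75 · ln(0.919192) = −0.75 · (-0.084260) = 0.0632.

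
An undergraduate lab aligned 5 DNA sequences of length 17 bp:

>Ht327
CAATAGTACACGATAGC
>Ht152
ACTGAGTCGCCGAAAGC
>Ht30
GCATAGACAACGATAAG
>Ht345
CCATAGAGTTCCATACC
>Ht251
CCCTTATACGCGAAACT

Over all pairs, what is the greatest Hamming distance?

11

Pairwise Hamming distances:
  Ht327 vs Ht152: 8
  Ht327 vs Ht30: 7
  Ht327 vs Ht345: 7
  Ht327 vs Ht251: 8
  Ht152 vs Ht30: 9
  Ht152 vs Ht345: 10
  Ht152 vs Ht251: 10
  Ht30 vs Ht345: 7
  Ht30 vs Ht251: 11
  Ht345 vs Ht251: 10
The largest is 11, between Ht30 and Ht251.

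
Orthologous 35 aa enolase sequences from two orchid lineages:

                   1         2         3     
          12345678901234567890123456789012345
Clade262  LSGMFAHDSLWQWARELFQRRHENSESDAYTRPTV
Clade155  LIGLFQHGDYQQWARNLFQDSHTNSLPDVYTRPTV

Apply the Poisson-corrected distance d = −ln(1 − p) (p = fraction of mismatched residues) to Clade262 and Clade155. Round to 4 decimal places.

0.5108

Mismatches occur at site 2 (S→I), site 4 (M→L), site 6 (A→Q), site 8 (D→G), site 9 (S→D), site 10 (L→Y), site 11 (W→Q), site 16 (E→N), site 20 (R→D), site 21 (R→S), site 23 (E→T), site 26 (E→L), site 27 (S→P), site 29 (A→V).
p = 14/35 = 0.400000.
d = −ln(1 − 0.400000) = −ln(0.600000) = 0.5108.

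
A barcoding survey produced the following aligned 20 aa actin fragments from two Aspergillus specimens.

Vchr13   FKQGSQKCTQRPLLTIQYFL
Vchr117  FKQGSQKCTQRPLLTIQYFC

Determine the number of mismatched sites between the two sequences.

1

Differing sites — 20:L/C.
That gives 1 mismatch out of 20 aligned sites, so the Hamming distance is 1.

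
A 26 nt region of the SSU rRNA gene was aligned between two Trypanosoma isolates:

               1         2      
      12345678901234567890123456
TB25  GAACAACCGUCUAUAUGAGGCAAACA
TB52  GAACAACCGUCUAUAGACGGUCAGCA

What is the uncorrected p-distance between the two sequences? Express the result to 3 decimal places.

The sequences differ at positions 16 (U/G), 17 (G/A), 18 (A/C), 21 (C/U), 22 (A/C), 24 (A/G).
There are 6 differences over 26 sites, so p = 6/26 = 0.231.

0.231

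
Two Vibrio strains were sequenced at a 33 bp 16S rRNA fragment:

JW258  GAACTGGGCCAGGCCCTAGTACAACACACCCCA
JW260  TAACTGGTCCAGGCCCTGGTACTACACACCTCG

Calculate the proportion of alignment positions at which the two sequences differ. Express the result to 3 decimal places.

Differing sites — 1:G/T; 8:G/T; 18:A/G; 23:A/T; 31:C/T; 33:A/G.
There are 6 differences over 33 sites, so p = 6/33 = 0.182.

0.182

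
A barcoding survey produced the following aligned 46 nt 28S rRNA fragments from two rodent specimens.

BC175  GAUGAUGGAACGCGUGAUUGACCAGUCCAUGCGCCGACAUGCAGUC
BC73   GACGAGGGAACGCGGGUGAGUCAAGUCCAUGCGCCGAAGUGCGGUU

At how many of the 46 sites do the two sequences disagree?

The sequences differ at positions 3 (U/C), 6 (U/G), 15 (U/G), 17 (A/U), 18 (U/G), 19 (U/A), 21 (A/U), 23 (C/A), 38 (C/A), 39 (A/G), 43 (A/G), 46 (C/U).
That gives 12 mismatches out of 46 aligned sites, so the Hamming distance is 12.

12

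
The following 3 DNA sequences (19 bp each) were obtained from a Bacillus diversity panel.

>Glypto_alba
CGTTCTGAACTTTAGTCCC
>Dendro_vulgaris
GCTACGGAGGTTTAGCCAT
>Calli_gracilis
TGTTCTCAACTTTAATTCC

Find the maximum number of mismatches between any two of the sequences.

Pairwise Hamming distances:
  Glypto_alba vs Dendro_vulgaris: 9
  Glypto_alba vs Calli_gracilis: 4
  Dendro_vulgaris vs Calli_gracilis: 12
The largest is 12, between Dendro_vulgaris and Calli_gracilis.

12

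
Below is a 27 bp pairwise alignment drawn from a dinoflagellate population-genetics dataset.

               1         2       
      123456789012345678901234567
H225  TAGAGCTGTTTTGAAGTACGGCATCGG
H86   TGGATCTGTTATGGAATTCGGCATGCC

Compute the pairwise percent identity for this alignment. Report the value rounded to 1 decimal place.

66.7%

The sequences differ at positions 2 (A/G), 5 (G/T), 11 (T/A), 14 (A/G), 16 (G/A), 18 (A/T), 25 (C/G), 26 (G/C), 27 (G/C).
18 of the 27 sites match, so the percent identity is 18/27 × 100 = 66.7%.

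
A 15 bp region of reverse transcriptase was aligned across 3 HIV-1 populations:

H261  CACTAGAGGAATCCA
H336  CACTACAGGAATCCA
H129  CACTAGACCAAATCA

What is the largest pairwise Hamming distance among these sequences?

Pairwise Hamming distances:
  H261 vs H336: 1
  H261 vs H129: 4
  H336 vs H129: 5
The largest is 5, between H336 and H129.

5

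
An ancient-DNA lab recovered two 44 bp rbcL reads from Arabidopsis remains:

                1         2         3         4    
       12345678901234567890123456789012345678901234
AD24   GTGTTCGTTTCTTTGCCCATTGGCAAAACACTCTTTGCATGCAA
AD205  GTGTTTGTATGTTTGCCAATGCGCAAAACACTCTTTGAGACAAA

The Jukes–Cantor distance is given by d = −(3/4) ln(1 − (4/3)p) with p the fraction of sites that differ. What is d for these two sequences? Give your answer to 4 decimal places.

Differing sites — 6:C/T; 9:T/A; 11:C/G; 18:C/A; 21:T/G; 22:G/C; 38:C/A; 39:A/G; 40:T/A; 41:G/C; 42:C/A.
p = 11/44 = 0.250000.
d = −0.75 · ln(1 − (4/3)·0.250000) = −0.75 · ln(0.666667) = −0.75 · (-0.405465) = 0.3041.

0.3041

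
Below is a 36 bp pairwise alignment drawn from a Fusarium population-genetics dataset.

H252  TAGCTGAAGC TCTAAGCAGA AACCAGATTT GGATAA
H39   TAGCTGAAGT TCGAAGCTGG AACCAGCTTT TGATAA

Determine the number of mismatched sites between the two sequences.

Mismatches occur at site 10 (C/T), site 13 (T/G), site 18 (A/T), site 20 (A/G), site 27 (A/C), site 31 (G/T).
That gives 6 mismatches out of 36 aligned sites, so the Hamming distance is 6.

6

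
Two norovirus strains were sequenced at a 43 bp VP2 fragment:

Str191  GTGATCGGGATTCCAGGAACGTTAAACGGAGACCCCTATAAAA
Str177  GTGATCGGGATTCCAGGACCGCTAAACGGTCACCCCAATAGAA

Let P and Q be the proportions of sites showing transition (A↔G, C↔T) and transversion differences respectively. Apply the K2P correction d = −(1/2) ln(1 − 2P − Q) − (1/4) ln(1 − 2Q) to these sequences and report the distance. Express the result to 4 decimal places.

0.1544

The sequences differ at positions 19 (A/C, transversion), 22 (T/C, transition), 30 (A/T, transversion), 31 (G/C, transversion), 37 (T/A, transversion), 41 (A/G, transition).
Of the 6 differences, 2 transitions and 4 transversions over 43 sites: P = 2/43 = 0.046512, Q = 4/43 = 0.093023.
d = −0.5·ln(0.813953) − 0.25·ln(0.813954) = −0.5·(-0.205853) − 0.25·(-0.205851) = 0.1544.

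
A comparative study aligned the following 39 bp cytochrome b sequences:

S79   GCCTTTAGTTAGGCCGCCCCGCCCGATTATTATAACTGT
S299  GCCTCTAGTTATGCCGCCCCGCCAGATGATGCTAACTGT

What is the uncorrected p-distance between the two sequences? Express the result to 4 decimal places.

Mismatches occur at site 5 (T↔C), site 12 (G↔T), site 24 (C↔A), site 28 (T↔G), site 31 (T↔G), site 32 (A↔C).
There are 6 differences over 39 sites, so p = 6/39 = 0.1538.

0.1538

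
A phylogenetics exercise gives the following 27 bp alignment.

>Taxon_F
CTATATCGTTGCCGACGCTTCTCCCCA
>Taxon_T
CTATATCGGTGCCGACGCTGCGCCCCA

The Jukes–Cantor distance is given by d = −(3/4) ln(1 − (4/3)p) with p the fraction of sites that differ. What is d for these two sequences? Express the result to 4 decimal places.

The sequences differ at positions 9 (T/G), 20 (T/G), 22 (T/G).
p = 3/27 = 0.111111.
d = −0.75 · ln(1 − (4/3)·0.111111) = −0.75 · ln(0.851852) = −0.75 · (-0.160342) = 0.1203.

0.1203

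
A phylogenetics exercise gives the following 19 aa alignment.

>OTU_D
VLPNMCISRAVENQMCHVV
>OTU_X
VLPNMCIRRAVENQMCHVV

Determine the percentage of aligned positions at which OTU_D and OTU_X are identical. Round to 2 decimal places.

94.74%

A single mismatch occurs at site 8 (S↔R).
18 of the 19 sites match, so the percent identity is 18/19 × 100 = 94.74%.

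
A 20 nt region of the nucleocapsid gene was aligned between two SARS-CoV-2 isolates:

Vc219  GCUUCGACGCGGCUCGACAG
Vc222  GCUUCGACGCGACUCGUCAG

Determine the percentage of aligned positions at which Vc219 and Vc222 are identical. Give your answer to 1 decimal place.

90.0%

Differing sites — 12:G/A; 17:A/U.
18 of the 20 sites match, so the percent identity is 18/20 × 100 = 90.0%.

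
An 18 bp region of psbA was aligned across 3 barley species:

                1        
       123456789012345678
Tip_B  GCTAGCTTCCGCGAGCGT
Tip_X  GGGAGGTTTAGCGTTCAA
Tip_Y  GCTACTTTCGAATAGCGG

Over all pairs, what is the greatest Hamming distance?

13

Pairwise Hamming distances:
  Tip_B vs Tip_X: 9
  Tip_B vs Tip_Y: 7
  Tip_X vs Tip_Y: 13
The largest is 13, between Tip_X and Tip_Y.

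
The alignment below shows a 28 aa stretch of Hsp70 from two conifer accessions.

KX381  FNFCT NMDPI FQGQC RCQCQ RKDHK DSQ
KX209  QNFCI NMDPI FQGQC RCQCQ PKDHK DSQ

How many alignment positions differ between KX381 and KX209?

3

The sequences differ at positions 1 (F/Q), 5 (T/I), 21 (R/P).
That gives 3 mismatches out of 28 aligned sites, so the Hamming distance is 3.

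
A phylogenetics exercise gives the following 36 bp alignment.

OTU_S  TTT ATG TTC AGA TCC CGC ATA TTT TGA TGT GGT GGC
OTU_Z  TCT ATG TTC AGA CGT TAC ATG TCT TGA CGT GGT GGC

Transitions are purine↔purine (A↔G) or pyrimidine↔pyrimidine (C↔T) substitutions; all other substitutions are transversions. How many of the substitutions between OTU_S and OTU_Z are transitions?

8

The sequences differ at positions 2 (T/C, transition), 13 (T/C, transition), 14 (C/G, transversion), 15 (C/T, transition), 16 (C/T, transition), 17 (G/A, transition), 21 (A/G, transition), 23 (T/C, transition), 28 (T/C, transition).
Of the 9 differences, 8 transitions and 1 transversion, so the answer is 8.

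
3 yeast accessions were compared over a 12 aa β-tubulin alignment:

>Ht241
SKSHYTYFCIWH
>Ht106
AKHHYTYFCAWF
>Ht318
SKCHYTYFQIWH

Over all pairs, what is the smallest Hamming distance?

Pairwise Hamming distances:
  Ht241 vs Ht106: 4
  Ht241 vs Ht318: 2
  Ht106 vs Ht318: 5
The smallest is 2, between Ht241 and Ht318.

2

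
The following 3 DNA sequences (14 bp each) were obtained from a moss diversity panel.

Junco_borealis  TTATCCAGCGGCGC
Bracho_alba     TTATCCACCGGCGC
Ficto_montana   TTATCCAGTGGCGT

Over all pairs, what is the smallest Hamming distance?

1

Pairwise Hamming distances:
  Junco_borealis vs Bracho_alba: 1
  Junco_borealis vs Ficto_montana: 2
  Bracho_alba vs Ficto_montana: 3
The smallest is 1, between Junco_borealis and Bracho_alba.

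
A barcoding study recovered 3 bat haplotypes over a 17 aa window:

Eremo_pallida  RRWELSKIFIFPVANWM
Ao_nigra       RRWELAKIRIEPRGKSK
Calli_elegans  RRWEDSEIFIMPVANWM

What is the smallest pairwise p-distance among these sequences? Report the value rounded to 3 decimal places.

0.176

Pairwise Hamming distances:
  Eremo_pallida vs Ao_nigra: 8
  Eremo_pallida vs Calli_elegans: 3
  Ao_nigra vs Calli_elegans: 10
The smallest is 3 mismatches, between Eremo_pallida and Calli_elegans; p = 3/17 = 0.176.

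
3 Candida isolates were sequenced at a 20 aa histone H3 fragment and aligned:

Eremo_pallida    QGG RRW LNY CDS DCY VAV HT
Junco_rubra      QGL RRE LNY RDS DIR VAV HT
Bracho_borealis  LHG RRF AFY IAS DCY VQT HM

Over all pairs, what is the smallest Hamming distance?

Pairwise Hamming distances:
  Eremo_pallida vs Junco_rubra: 5
  Eremo_pallida vs Bracho_borealis: 10
  Junco_rubra vs Bracho_borealis: 13
The smallest is 5, between Eremo_pallida and Junco_rubra.

5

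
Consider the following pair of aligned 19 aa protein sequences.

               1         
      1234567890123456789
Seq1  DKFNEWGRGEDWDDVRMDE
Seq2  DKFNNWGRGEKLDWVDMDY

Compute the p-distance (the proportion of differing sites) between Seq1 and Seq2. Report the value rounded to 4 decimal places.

Mismatches occur at site 5 (E→N), site 11 (D→K), site 12 (W→L), site 14 (D→W), site 16 (R→D), site 19 (E→Y).
There are 6 differences over 19 sites, so p = 6/19 = 0.3158.

0.3158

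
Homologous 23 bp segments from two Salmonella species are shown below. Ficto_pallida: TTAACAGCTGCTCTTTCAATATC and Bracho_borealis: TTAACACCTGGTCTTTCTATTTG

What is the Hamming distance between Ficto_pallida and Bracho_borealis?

The sequences differ at positions 7 (G/C), 11 (C/G), 18 (A/T), 21 (A/T), 23 (C/G).
That gives 5 mismatches out of 23 aligned sites, so the Hamming distance is 5.

5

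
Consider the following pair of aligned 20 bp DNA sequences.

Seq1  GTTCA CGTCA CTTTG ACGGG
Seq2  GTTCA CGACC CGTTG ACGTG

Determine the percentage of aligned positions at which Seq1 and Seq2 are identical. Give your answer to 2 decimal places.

80.00%

Differing sites — 8:T/A; 10:A/C; 12:T/G; 19:G/T.
16 of the 20 sites match, so the percent identity is 16/20 × 100 = 80.00%.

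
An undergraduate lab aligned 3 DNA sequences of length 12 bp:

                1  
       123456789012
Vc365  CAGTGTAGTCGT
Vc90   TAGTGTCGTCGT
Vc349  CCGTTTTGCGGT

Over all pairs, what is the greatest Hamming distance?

6

Pairwise Hamming distances:
  Vc365 vs Vc90: 2
  Vc365 vs Vc349: 5
  Vc90 vs Vc349: 6
The largest is 6, between Vc90 and Vc349.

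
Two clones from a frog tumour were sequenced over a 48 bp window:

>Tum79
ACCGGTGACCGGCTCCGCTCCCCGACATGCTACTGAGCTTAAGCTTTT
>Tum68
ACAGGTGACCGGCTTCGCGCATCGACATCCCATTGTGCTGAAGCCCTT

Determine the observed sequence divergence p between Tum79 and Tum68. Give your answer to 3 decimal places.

0.250

The sequences differ at positions 3 (C/A), 15 (C/T), 19 (T/G), 21 (C/A), 22 (C/T), 29 (G/C), 31 (T/C), 33 (C/T), 36 (A/T), 40 (T/G), 45 (T/C), 46 (T/C).
There are 12 differences over 48 sites, so p = 12/48 = 0.250.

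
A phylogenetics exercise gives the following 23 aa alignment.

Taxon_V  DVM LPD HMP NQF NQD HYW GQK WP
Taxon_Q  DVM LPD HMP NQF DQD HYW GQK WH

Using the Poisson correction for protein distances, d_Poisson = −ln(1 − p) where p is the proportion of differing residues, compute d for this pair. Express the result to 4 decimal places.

Mismatches occur at site 13 (N↔D), site 23 (P↔H).
p = 2/23 = 0.086957.
d = −ln(1 − 0.086957) = −ln(0.913043) = 0.0910.

0.0910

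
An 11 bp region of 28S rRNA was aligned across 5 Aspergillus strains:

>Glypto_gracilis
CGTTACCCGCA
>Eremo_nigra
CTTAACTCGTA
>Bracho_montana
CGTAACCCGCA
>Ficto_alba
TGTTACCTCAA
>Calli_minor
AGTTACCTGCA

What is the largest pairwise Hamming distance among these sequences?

7

Pairwise Hamming distances:
  Glypto_gracilis vs Eremo_nigra: 4
  Glypto_gracilis vs Bracho_montana: 1
  Glypto_gracilis vs Ficto_alba: 4
  Glypto_gracilis vs Calli_minor: 2
  Eremo_nigra vs Bracho_montana: 3
  Eremo_nigra vs Ficto_alba: 7
  Eremo_nigra vs Calli_minor: 6
  Bracho_montana vs Ficto_alba: 5
  Bracho_montana vs Calli_minor: 3
  Ficto_alba vs Calli_minor: 3
The largest is 7, between Eremo_nigra and Ficto_alba.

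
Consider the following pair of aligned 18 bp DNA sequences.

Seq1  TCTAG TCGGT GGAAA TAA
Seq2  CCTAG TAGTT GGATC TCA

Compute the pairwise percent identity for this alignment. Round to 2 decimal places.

Differing sites — 1:T/C; 7:C/A; 9:G/T; 14:A/T; 15:A/C; 17:A/C.
12 of the 18 sites match, so the percent identity is 12/18 × 100 = 66.67%.

66.67%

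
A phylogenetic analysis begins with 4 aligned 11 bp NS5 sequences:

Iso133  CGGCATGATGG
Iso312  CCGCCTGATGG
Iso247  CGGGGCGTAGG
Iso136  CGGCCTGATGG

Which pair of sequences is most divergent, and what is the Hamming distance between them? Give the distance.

6

Pairwise Hamming distances:
  Iso133 vs Iso312: 2
  Iso133 vs Iso247: 5
  Iso133 vs Iso136: 1
  Iso312 vs Iso247: 6
  Iso312 vs Iso136: 1
  Iso247 vs Iso136: 5
The largest is 6, between Iso312 and Iso247.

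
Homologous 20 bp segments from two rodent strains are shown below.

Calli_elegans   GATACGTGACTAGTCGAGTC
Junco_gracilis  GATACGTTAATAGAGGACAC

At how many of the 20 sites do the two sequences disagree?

The sequences differ at positions 8 (G/T), 10 (C/A), 14 (T/A), 15 (C/G), 18 (G/C), 19 (T/A).
That gives 6 mismatches out of 20 aligned sites, so the Hamming distance is 6.

6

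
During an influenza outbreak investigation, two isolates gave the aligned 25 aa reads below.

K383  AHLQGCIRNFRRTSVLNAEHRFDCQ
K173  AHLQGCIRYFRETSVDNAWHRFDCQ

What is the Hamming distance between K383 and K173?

Mismatches occur at site 9 (N↔Y), site 12 (R↔E), site 16 (L↔D), site 19 (E↔W).
That gives 4 mismatches out of 25 aligned sites, so the Hamming distance is 4.

4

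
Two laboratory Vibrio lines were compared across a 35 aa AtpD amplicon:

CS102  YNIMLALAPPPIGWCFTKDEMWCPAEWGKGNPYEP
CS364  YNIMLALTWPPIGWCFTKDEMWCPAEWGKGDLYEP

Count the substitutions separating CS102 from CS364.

Differing sites — 8:A/T; 9:P/W; 31:N/D; 32:P/L.
That gives 4 mismatches out of 35 aligned sites, so the Hamming distance is 4.

4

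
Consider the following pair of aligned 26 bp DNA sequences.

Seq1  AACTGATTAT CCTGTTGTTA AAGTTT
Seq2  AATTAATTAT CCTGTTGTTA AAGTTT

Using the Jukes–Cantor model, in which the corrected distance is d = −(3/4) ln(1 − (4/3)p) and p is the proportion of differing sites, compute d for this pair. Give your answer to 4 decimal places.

The sequences differ at positions 3 (C/T), 5 (G/A).
p = 2/26 = 0.076923.
d = −0.75 · ln(1 − (4/3)·0.076923) = −0.75 · ln(0.897436) = −0.75 · (-0.108213) = 0.0812.

0.0812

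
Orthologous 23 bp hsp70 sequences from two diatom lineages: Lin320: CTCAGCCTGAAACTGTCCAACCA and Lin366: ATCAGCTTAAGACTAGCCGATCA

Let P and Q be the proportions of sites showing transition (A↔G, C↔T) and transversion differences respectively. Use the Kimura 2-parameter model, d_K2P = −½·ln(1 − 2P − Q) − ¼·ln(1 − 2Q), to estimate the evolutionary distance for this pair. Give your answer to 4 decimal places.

0.5169

Mismatches occur at site 1 (C→A, transversion), site 7 (C→T, transition), site 9 (G→A, transition), site 11 (A→G, transition), site 15 (G→A, transition), site 16 (T→G, transversion), site 19 (A→G, transition), site 21 (C→T, transition).
Of the 8 differences, 6 transitions and 2 transversions over 23 sites: P = 6/23 = 0.260870, Q = 2/23 = 0.086957.
d = −0.5·ln(0.391303) − 0.25·ln(0.826086) = −0.5·(-0.938273) − 0.25·(-0.191056) = 0.5169.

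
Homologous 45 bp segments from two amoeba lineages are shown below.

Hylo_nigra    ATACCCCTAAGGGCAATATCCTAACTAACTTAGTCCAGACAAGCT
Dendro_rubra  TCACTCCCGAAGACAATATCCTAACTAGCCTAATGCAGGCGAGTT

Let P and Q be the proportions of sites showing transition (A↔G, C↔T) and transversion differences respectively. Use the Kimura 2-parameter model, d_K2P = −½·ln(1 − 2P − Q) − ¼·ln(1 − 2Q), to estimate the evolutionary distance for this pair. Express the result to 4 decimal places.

0.4544

The sequences differ at positions 1 (A/T, transversion), 2 (T/C, transition), 5 (C/T, transition), 8 (T/C, transition), 9 (A/G, transition), 11 (G/A, transition), 13 (G/A, transition), 28 (A/G, transition), 30 (T/C, transition), 33 (G/A, transition), 35 (C/G, transversion), 39 (A/G, transition), 41 (A/G, transition), 44 (C/T, transition).
Of the 14 differences, 12 transitions and 2 transversions over 45 sites: P = 12/45 = 0.266667, Q = 2/45 = 0.044444.
d = −0.5·ln(0.422222) − 0.25·ln(0.911112) = −0.5·(-0.862224) − 0.25·(-0.093089) = 0.4544.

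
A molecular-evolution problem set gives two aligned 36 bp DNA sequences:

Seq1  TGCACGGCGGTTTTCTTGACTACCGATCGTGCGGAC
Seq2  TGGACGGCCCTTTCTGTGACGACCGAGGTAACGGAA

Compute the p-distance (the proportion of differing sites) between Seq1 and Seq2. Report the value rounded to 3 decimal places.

0.361

Mismatches occur at site 3 (C/G), site 9 (G/C), site 10 (G/C), site 14 (T/C), site 15 (C/T), site 16 (T/G), site 21 (T/G), site 27 (T/G), site 28 (C/G), site 29 (G/T), site 30 (T/A), site 31 (G/A), site 36 (C/A).
There are 13 differences over 36 sites, so p = 13/36 = 0.361.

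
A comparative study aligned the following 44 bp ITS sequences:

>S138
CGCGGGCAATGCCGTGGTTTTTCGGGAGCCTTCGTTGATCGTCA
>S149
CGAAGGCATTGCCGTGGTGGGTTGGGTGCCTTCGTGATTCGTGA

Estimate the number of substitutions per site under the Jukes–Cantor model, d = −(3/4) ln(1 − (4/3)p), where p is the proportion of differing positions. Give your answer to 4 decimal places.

0.3390

Mismatches occur at site 3 (C/A), site 4 (G/A), site 9 (A/T), site 19 (T/G), site 20 (T/G), site 21 (T/G), site 23 (C/T), site 27 (A/T), site 36 (T/G), site 37 (G/A), site 38 (A/T), site 43 (C/G).
p = 12/44 = 0.272727.
d = −0.75 · ln(1 − (4/3)·0.272727) = −0.75 · ln(0.636364) = −0.75 · (-0.451985) = 0.3390.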